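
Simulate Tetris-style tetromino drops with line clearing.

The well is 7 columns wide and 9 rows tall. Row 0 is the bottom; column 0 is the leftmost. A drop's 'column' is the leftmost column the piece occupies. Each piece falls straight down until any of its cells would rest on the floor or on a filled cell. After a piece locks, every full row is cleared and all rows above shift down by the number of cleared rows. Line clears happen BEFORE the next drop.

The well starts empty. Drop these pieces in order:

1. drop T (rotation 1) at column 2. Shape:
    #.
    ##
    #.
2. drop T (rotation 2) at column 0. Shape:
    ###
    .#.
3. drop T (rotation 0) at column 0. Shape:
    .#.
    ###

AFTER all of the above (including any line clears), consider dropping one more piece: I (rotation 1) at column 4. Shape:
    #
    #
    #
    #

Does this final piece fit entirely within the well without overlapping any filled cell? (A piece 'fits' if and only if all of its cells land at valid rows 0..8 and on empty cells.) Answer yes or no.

Answer: yes

Derivation:
Drop 1: T rot1 at col 2 lands with bottom-row=0; cleared 0 line(s) (total 0); column heights now [0 0 3 2 0 0 0], max=3
Drop 2: T rot2 at col 0 lands with bottom-row=2; cleared 0 line(s) (total 0); column heights now [4 4 4 2 0 0 0], max=4
Drop 3: T rot0 at col 0 lands with bottom-row=4; cleared 0 line(s) (total 0); column heights now [5 6 5 2 0 0 0], max=6
Test piece I rot1 at col 4 (width 1): heights before test = [5 6 5 2 0 0 0]; fits = True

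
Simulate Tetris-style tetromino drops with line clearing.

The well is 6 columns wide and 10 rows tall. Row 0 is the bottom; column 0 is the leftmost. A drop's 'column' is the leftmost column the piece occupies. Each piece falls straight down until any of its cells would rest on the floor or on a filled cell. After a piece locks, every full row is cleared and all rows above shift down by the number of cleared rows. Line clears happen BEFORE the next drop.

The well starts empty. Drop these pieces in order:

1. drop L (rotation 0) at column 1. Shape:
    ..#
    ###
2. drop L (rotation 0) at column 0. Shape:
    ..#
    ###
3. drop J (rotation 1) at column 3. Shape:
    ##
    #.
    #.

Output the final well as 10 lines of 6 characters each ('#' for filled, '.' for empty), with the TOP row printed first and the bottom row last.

Answer: ......
......
......
......
......
...##.
...#..
..##..
####..
.###..

Derivation:
Drop 1: L rot0 at col 1 lands with bottom-row=0; cleared 0 line(s) (total 0); column heights now [0 1 1 2 0 0], max=2
Drop 2: L rot0 at col 0 lands with bottom-row=1; cleared 0 line(s) (total 0); column heights now [2 2 3 2 0 0], max=3
Drop 3: J rot1 at col 3 lands with bottom-row=2; cleared 0 line(s) (total 0); column heights now [2 2 3 5 5 0], max=5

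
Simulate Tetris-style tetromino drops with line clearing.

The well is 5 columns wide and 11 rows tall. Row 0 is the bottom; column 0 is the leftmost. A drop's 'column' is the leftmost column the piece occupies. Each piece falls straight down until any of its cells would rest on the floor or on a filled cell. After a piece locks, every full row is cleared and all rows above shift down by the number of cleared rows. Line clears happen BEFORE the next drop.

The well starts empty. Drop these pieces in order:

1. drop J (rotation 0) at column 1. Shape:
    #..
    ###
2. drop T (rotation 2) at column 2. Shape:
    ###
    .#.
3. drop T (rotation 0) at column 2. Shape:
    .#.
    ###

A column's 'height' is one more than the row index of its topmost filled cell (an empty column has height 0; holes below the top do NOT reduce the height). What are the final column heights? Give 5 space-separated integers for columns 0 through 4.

Drop 1: J rot0 at col 1 lands with bottom-row=0; cleared 0 line(s) (total 0); column heights now [0 2 1 1 0], max=2
Drop 2: T rot2 at col 2 lands with bottom-row=1; cleared 0 line(s) (total 0); column heights now [0 2 3 3 3], max=3
Drop 3: T rot0 at col 2 lands with bottom-row=3; cleared 0 line(s) (total 0); column heights now [0 2 4 5 4], max=5

Answer: 0 2 4 5 4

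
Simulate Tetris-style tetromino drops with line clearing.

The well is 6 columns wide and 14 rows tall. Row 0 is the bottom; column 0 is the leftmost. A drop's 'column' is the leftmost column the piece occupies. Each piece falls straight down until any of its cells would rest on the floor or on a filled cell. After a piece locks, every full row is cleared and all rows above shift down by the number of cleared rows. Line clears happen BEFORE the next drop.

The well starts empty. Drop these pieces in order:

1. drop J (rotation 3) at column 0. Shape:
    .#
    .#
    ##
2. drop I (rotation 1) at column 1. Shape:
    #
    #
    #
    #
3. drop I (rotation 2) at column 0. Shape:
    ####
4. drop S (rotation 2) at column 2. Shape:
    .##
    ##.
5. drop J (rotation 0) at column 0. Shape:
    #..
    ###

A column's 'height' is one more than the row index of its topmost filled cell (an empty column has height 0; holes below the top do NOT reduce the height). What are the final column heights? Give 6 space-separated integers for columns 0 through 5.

Drop 1: J rot3 at col 0 lands with bottom-row=0; cleared 0 line(s) (total 0); column heights now [1 3 0 0 0 0], max=3
Drop 2: I rot1 at col 1 lands with bottom-row=3; cleared 0 line(s) (total 0); column heights now [1 7 0 0 0 0], max=7
Drop 3: I rot2 at col 0 lands with bottom-row=7; cleared 0 line(s) (total 0); column heights now [8 8 8 8 0 0], max=8
Drop 4: S rot2 at col 2 lands with bottom-row=8; cleared 0 line(s) (total 0); column heights now [8 8 9 10 10 0], max=10
Drop 5: J rot0 at col 0 lands with bottom-row=9; cleared 0 line(s) (total 0); column heights now [11 10 10 10 10 0], max=11

Answer: 11 10 10 10 10 0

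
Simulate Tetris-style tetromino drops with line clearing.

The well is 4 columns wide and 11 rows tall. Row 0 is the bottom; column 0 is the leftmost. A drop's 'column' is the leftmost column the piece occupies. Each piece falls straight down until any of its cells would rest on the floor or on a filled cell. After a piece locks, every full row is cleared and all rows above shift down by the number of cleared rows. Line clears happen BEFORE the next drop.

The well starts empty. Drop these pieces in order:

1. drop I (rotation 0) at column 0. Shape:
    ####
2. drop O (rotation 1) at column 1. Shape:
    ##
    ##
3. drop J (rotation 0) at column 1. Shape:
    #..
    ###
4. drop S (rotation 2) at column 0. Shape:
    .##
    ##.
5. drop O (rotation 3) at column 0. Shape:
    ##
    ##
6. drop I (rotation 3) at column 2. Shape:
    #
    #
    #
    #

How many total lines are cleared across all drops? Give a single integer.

Answer: 1

Derivation:
Drop 1: I rot0 at col 0 lands with bottom-row=0; cleared 1 line(s) (total 1); column heights now [0 0 0 0], max=0
Drop 2: O rot1 at col 1 lands with bottom-row=0; cleared 0 line(s) (total 1); column heights now [0 2 2 0], max=2
Drop 3: J rot0 at col 1 lands with bottom-row=2; cleared 0 line(s) (total 1); column heights now [0 4 3 3], max=4
Drop 4: S rot2 at col 0 lands with bottom-row=4; cleared 0 line(s) (total 1); column heights now [5 6 6 3], max=6
Drop 5: O rot3 at col 0 lands with bottom-row=6; cleared 0 line(s) (total 1); column heights now [8 8 6 3], max=8
Drop 6: I rot3 at col 2 lands with bottom-row=6; cleared 0 line(s) (total 1); column heights now [8 8 10 3], max=10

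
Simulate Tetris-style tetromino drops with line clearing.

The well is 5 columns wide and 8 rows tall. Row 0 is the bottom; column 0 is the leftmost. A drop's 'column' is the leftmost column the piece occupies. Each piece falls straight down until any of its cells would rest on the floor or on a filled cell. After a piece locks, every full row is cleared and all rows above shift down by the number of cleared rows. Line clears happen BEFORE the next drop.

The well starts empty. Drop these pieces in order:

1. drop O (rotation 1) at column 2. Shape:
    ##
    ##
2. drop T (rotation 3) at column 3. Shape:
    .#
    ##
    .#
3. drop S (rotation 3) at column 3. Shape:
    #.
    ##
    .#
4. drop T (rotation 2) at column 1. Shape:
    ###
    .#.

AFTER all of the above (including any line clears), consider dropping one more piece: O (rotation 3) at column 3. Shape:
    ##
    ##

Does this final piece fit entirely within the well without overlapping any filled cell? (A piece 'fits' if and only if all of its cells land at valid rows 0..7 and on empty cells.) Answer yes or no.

Drop 1: O rot1 at col 2 lands with bottom-row=0; cleared 0 line(s) (total 0); column heights now [0 0 2 2 0], max=2
Drop 2: T rot3 at col 3 lands with bottom-row=1; cleared 0 line(s) (total 0); column heights now [0 0 2 3 4], max=4
Drop 3: S rot3 at col 3 lands with bottom-row=4; cleared 0 line(s) (total 0); column heights now [0 0 2 7 6], max=7
Drop 4: T rot2 at col 1 lands with bottom-row=6; cleared 0 line(s) (total 0); column heights now [0 8 8 8 6], max=8
Test piece O rot3 at col 3 (width 2): heights before test = [0 8 8 8 6]; fits = False

Answer: no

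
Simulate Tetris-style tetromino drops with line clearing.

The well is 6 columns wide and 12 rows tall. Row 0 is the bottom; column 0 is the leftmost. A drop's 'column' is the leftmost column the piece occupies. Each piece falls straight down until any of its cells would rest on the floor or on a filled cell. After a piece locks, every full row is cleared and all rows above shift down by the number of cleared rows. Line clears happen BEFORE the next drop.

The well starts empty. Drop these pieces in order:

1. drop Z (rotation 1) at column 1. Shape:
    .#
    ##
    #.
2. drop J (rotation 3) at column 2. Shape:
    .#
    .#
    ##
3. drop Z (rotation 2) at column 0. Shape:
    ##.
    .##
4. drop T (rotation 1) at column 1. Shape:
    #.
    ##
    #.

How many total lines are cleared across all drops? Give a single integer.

Drop 1: Z rot1 at col 1 lands with bottom-row=0; cleared 0 line(s) (total 0); column heights now [0 2 3 0 0 0], max=3
Drop 2: J rot3 at col 2 lands with bottom-row=3; cleared 0 line(s) (total 0); column heights now [0 2 4 6 0 0], max=6
Drop 3: Z rot2 at col 0 lands with bottom-row=4; cleared 0 line(s) (total 0); column heights now [6 6 5 6 0 0], max=6
Drop 4: T rot1 at col 1 lands with bottom-row=6; cleared 0 line(s) (total 0); column heights now [6 9 8 6 0 0], max=9

Answer: 0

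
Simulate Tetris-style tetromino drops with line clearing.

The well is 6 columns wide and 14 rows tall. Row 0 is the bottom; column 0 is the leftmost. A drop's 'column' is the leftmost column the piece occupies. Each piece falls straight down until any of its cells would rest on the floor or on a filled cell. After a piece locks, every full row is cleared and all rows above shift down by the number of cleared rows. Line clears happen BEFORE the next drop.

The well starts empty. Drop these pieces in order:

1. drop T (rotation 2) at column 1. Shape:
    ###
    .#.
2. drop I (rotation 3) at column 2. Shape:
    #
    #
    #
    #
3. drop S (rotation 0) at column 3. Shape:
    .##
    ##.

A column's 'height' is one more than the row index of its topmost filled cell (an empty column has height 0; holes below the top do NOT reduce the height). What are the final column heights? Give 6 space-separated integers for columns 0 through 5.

Answer: 0 2 6 3 4 4

Derivation:
Drop 1: T rot2 at col 1 lands with bottom-row=0; cleared 0 line(s) (total 0); column heights now [0 2 2 2 0 0], max=2
Drop 2: I rot3 at col 2 lands with bottom-row=2; cleared 0 line(s) (total 0); column heights now [0 2 6 2 0 0], max=6
Drop 3: S rot0 at col 3 lands with bottom-row=2; cleared 0 line(s) (total 0); column heights now [0 2 6 3 4 4], max=6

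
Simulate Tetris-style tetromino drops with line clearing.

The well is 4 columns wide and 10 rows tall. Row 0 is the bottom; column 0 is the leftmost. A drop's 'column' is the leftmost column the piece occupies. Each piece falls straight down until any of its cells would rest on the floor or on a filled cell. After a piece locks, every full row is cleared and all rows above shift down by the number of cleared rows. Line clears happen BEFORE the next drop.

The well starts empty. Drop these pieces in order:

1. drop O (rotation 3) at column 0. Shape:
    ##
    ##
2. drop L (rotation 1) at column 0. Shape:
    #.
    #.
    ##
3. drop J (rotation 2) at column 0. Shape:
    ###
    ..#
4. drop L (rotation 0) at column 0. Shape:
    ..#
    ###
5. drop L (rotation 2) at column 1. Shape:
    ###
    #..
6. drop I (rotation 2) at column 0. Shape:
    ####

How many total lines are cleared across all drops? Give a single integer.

Answer: 1

Derivation:
Drop 1: O rot3 at col 0 lands with bottom-row=0; cleared 0 line(s) (total 0); column heights now [2 2 0 0], max=2
Drop 2: L rot1 at col 0 lands with bottom-row=2; cleared 0 line(s) (total 0); column heights now [5 3 0 0], max=5
Drop 3: J rot2 at col 0 lands with bottom-row=4; cleared 0 line(s) (total 0); column heights now [6 6 6 0], max=6
Drop 4: L rot0 at col 0 lands with bottom-row=6; cleared 0 line(s) (total 0); column heights now [7 7 8 0], max=8
Drop 5: L rot2 at col 1 lands with bottom-row=7; cleared 0 line(s) (total 0); column heights now [7 9 9 9], max=9
Drop 6: I rot2 at col 0 lands with bottom-row=9; cleared 1 line(s) (total 1); column heights now [7 9 9 9], max=9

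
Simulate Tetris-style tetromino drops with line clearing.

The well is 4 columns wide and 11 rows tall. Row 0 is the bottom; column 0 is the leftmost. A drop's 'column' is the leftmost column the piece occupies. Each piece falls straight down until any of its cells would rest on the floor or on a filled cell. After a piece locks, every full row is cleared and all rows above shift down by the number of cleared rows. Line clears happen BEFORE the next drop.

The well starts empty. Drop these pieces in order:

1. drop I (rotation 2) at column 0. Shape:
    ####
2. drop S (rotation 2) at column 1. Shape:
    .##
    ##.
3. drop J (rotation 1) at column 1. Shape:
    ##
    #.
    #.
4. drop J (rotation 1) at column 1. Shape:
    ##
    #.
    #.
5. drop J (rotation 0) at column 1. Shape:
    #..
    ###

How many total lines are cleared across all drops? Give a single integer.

Answer: 1

Derivation:
Drop 1: I rot2 at col 0 lands with bottom-row=0; cleared 1 line(s) (total 1); column heights now [0 0 0 0], max=0
Drop 2: S rot2 at col 1 lands with bottom-row=0; cleared 0 line(s) (total 1); column heights now [0 1 2 2], max=2
Drop 3: J rot1 at col 1 lands with bottom-row=1; cleared 0 line(s) (total 1); column heights now [0 4 4 2], max=4
Drop 4: J rot1 at col 1 lands with bottom-row=4; cleared 0 line(s) (total 1); column heights now [0 7 7 2], max=7
Drop 5: J rot0 at col 1 lands with bottom-row=7; cleared 0 line(s) (total 1); column heights now [0 9 8 8], max=9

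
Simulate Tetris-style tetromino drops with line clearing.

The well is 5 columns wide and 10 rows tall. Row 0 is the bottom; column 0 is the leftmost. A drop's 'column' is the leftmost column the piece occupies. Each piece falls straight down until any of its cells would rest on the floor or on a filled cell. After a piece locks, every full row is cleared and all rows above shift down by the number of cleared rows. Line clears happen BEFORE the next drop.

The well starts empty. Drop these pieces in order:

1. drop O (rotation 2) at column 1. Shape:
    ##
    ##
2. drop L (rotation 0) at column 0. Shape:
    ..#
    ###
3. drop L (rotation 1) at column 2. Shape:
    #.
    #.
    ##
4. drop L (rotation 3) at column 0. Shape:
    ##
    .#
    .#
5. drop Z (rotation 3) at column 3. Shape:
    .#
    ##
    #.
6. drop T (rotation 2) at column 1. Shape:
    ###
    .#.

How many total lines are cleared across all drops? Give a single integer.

Drop 1: O rot2 at col 1 lands with bottom-row=0; cleared 0 line(s) (total 0); column heights now [0 2 2 0 0], max=2
Drop 2: L rot0 at col 0 lands with bottom-row=2; cleared 0 line(s) (total 0); column heights now [3 3 4 0 0], max=4
Drop 3: L rot1 at col 2 lands with bottom-row=4; cleared 0 line(s) (total 0); column heights now [3 3 7 5 0], max=7
Drop 4: L rot3 at col 0 lands with bottom-row=3; cleared 0 line(s) (total 0); column heights now [6 6 7 5 0], max=7
Drop 5: Z rot3 at col 3 lands with bottom-row=5; cleared 0 line(s) (total 0); column heights now [6 6 7 7 8], max=8
Drop 6: T rot2 at col 1 lands with bottom-row=7; cleared 0 line(s) (total 0); column heights now [6 9 9 9 8], max=9

Answer: 0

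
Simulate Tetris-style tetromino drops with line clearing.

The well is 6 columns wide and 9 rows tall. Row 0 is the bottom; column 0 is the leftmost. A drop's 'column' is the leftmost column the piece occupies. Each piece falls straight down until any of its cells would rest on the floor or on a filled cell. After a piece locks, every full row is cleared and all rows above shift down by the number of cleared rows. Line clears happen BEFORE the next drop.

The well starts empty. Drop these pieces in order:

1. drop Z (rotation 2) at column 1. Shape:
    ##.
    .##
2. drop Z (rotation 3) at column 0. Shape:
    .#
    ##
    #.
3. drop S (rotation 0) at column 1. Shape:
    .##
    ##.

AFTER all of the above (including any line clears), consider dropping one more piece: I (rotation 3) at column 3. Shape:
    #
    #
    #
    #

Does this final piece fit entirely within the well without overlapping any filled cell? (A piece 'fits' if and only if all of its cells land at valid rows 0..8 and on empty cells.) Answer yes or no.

Drop 1: Z rot2 at col 1 lands with bottom-row=0; cleared 0 line(s) (total 0); column heights now [0 2 2 1 0 0], max=2
Drop 2: Z rot3 at col 0 lands with bottom-row=1; cleared 0 line(s) (total 0); column heights now [3 4 2 1 0 0], max=4
Drop 3: S rot0 at col 1 lands with bottom-row=4; cleared 0 line(s) (total 0); column heights now [3 5 6 6 0 0], max=6
Test piece I rot3 at col 3 (width 1): heights before test = [3 5 6 6 0 0]; fits = False

Answer: no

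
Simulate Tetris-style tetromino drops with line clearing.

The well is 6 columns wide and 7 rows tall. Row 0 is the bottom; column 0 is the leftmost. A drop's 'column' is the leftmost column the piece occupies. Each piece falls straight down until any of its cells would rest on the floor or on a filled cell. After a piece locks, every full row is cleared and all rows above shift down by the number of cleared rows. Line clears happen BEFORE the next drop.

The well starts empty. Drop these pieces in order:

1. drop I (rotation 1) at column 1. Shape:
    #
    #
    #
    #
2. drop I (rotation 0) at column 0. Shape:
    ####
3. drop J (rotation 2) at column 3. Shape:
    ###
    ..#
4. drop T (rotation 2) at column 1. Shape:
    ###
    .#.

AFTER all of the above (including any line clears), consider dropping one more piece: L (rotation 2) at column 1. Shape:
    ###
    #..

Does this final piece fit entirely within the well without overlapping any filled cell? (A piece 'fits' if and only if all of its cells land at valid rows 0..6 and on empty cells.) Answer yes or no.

Answer: no

Derivation:
Drop 1: I rot1 at col 1 lands with bottom-row=0; cleared 0 line(s) (total 0); column heights now [0 4 0 0 0 0], max=4
Drop 2: I rot0 at col 0 lands with bottom-row=4; cleared 0 line(s) (total 0); column heights now [5 5 5 5 0 0], max=5
Drop 3: J rot2 at col 3 lands with bottom-row=4; cleared 0 line(s) (total 0); column heights now [5 5 5 6 6 6], max=6
Drop 4: T rot2 at col 1 lands with bottom-row=5; cleared 0 line(s) (total 0); column heights now [5 7 7 7 6 6], max=7
Test piece L rot2 at col 1 (width 3): heights before test = [5 7 7 7 6 6]; fits = False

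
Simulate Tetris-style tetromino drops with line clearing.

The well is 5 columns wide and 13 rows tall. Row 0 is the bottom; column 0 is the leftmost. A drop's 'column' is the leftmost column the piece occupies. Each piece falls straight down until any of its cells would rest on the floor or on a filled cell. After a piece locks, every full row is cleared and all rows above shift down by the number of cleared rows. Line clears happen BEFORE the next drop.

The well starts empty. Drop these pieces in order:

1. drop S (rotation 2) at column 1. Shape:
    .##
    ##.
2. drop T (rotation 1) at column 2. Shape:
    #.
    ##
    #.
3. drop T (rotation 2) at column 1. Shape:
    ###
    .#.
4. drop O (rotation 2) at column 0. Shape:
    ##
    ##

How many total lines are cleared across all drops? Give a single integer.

Answer: 0

Derivation:
Drop 1: S rot2 at col 1 lands with bottom-row=0; cleared 0 line(s) (total 0); column heights now [0 1 2 2 0], max=2
Drop 2: T rot1 at col 2 lands with bottom-row=2; cleared 0 line(s) (total 0); column heights now [0 1 5 4 0], max=5
Drop 3: T rot2 at col 1 lands with bottom-row=5; cleared 0 line(s) (total 0); column heights now [0 7 7 7 0], max=7
Drop 4: O rot2 at col 0 lands with bottom-row=7; cleared 0 line(s) (total 0); column heights now [9 9 7 7 0], max=9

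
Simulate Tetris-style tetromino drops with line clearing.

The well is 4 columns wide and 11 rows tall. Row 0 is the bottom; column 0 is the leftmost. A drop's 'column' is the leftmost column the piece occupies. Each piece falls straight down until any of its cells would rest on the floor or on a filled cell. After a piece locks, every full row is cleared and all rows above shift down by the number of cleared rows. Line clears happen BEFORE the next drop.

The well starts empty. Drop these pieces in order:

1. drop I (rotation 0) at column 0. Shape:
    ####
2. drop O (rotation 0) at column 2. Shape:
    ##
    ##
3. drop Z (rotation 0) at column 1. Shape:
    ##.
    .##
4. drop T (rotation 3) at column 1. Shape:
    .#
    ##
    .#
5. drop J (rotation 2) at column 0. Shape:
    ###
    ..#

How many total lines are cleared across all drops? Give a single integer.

Answer: 1

Derivation:
Drop 1: I rot0 at col 0 lands with bottom-row=0; cleared 1 line(s) (total 1); column heights now [0 0 0 0], max=0
Drop 2: O rot0 at col 2 lands with bottom-row=0; cleared 0 line(s) (total 1); column heights now [0 0 2 2], max=2
Drop 3: Z rot0 at col 1 lands with bottom-row=2; cleared 0 line(s) (total 1); column heights now [0 4 4 3], max=4
Drop 4: T rot3 at col 1 lands with bottom-row=4; cleared 0 line(s) (total 1); column heights now [0 6 7 3], max=7
Drop 5: J rot2 at col 0 lands with bottom-row=7; cleared 0 line(s) (total 1); column heights now [9 9 9 3], max=9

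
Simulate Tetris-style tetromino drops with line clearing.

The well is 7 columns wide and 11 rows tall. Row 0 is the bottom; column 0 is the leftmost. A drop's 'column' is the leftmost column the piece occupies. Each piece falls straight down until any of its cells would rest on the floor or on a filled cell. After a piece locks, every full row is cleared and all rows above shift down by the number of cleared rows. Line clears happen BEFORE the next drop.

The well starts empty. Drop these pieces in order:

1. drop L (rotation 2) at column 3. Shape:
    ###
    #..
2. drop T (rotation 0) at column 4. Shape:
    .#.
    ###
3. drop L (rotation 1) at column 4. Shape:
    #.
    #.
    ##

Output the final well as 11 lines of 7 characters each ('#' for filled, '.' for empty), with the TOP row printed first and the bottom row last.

Drop 1: L rot2 at col 3 lands with bottom-row=0; cleared 0 line(s) (total 0); column heights now [0 0 0 2 2 2 0], max=2
Drop 2: T rot0 at col 4 lands with bottom-row=2; cleared 0 line(s) (total 0); column heights now [0 0 0 2 3 4 3], max=4
Drop 3: L rot1 at col 4 lands with bottom-row=4; cleared 0 line(s) (total 0); column heights now [0 0 0 2 7 5 3], max=7

Answer: .......
.......
.......
.......
....#..
....#..
....##.
.....#.
....###
...###.
...#...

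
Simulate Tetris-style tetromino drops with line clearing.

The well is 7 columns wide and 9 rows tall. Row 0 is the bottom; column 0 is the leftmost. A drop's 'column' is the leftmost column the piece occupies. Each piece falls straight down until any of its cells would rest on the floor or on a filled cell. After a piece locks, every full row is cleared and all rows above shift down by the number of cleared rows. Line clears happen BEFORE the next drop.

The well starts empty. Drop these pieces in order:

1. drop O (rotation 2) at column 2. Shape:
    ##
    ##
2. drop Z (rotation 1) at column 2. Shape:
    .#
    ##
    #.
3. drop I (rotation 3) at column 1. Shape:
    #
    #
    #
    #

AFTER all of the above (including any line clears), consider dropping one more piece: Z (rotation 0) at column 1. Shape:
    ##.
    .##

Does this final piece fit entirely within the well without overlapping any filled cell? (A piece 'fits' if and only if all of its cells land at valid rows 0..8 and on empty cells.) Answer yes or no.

Drop 1: O rot2 at col 2 lands with bottom-row=0; cleared 0 line(s) (total 0); column heights now [0 0 2 2 0 0 0], max=2
Drop 2: Z rot1 at col 2 lands with bottom-row=2; cleared 0 line(s) (total 0); column heights now [0 0 4 5 0 0 0], max=5
Drop 3: I rot3 at col 1 lands with bottom-row=0; cleared 0 line(s) (total 0); column heights now [0 4 4 5 0 0 0], max=5
Test piece Z rot0 at col 1 (width 3): heights before test = [0 4 4 5 0 0 0]; fits = True

Answer: yes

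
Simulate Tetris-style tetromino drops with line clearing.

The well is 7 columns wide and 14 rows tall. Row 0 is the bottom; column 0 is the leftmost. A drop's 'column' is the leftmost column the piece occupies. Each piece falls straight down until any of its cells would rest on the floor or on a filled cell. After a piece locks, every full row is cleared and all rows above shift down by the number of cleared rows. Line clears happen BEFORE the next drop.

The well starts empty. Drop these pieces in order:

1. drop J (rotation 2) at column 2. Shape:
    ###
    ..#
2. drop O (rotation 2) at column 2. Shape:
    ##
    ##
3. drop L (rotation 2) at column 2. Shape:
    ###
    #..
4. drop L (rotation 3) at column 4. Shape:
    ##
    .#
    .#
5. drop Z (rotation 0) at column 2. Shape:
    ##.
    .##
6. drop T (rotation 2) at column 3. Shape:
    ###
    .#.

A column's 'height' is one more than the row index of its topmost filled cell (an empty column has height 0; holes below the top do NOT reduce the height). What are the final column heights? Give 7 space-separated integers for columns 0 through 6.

Drop 1: J rot2 at col 2 lands with bottom-row=0; cleared 0 line(s) (total 0); column heights now [0 0 2 2 2 0 0], max=2
Drop 2: O rot2 at col 2 lands with bottom-row=2; cleared 0 line(s) (total 0); column heights now [0 0 4 4 2 0 0], max=4
Drop 3: L rot2 at col 2 lands with bottom-row=4; cleared 0 line(s) (total 0); column heights now [0 0 6 6 6 0 0], max=6
Drop 4: L rot3 at col 4 lands with bottom-row=4; cleared 0 line(s) (total 0); column heights now [0 0 6 6 7 7 0], max=7
Drop 5: Z rot0 at col 2 lands with bottom-row=7; cleared 0 line(s) (total 0); column heights now [0 0 9 9 8 7 0], max=9
Drop 6: T rot2 at col 3 lands with bottom-row=8; cleared 0 line(s) (total 0); column heights now [0 0 9 10 10 10 0], max=10

Answer: 0 0 9 10 10 10 0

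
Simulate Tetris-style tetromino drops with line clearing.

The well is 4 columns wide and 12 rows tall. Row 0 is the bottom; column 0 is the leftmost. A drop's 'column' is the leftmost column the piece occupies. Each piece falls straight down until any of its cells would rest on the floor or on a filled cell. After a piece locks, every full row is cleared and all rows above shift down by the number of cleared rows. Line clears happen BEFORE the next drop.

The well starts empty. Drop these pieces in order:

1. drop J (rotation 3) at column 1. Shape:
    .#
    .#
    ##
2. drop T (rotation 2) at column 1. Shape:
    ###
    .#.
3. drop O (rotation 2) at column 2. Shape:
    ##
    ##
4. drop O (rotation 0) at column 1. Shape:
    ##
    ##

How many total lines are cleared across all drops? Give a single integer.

Answer: 0

Derivation:
Drop 1: J rot3 at col 1 lands with bottom-row=0; cleared 0 line(s) (total 0); column heights now [0 1 3 0], max=3
Drop 2: T rot2 at col 1 lands with bottom-row=3; cleared 0 line(s) (total 0); column heights now [0 5 5 5], max=5
Drop 3: O rot2 at col 2 lands with bottom-row=5; cleared 0 line(s) (total 0); column heights now [0 5 7 7], max=7
Drop 4: O rot0 at col 1 lands with bottom-row=7; cleared 0 line(s) (total 0); column heights now [0 9 9 7], max=9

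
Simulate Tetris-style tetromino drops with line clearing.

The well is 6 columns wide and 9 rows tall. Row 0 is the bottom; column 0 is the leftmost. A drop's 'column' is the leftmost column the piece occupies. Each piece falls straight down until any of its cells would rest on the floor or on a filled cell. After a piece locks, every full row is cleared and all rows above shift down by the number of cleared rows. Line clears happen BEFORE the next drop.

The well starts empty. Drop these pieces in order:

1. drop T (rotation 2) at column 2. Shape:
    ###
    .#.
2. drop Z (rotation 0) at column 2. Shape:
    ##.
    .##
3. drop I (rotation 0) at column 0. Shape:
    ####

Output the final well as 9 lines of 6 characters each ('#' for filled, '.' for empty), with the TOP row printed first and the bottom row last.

Drop 1: T rot2 at col 2 lands with bottom-row=0; cleared 0 line(s) (total 0); column heights now [0 0 2 2 2 0], max=2
Drop 2: Z rot0 at col 2 lands with bottom-row=2; cleared 0 line(s) (total 0); column heights now [0 0 4 4 3 0], max=4
Drop 3: I rot0 at col 0 lands with bottom-row=4; cleared 0 line(s) (total 0); column heights now [5 5 5 5 3 0], max=5

Answer: ......
......
......
......
####..
..##..
...##.
..###.
...#..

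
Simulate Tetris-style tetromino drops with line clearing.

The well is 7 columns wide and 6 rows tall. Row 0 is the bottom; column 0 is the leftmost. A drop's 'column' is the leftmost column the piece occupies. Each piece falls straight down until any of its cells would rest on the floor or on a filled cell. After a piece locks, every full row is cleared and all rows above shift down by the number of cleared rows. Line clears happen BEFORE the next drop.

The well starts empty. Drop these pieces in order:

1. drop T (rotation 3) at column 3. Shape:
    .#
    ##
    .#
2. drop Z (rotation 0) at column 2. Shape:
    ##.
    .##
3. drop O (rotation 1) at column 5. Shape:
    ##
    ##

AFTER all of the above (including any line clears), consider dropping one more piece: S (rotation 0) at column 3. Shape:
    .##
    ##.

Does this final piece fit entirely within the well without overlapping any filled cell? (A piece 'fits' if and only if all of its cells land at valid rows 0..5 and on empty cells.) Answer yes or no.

Drop 1: T rot3 at col 3 lands with bottom-row=0; cleared 0 line(s) (total 0); column heights now [0 0 0 2 3 0 0], max=3
Drop 2: Z rot0 at col 2 lands with bottom-row=3; cleared 0 line(s) (total 0); column heights now [0 0 5 5 4 0 0], max=5
Drop 3: O rot1 at col 5 lands with bottom-row=0; cleared 0 line(s) (total 0); column heights now [0 0 5 5 4 2 2], max=5
Test piece S rot0 at col 3 (width 3): heights before test = [0 0 5 5 4 2 2]; fits = False

Answer: no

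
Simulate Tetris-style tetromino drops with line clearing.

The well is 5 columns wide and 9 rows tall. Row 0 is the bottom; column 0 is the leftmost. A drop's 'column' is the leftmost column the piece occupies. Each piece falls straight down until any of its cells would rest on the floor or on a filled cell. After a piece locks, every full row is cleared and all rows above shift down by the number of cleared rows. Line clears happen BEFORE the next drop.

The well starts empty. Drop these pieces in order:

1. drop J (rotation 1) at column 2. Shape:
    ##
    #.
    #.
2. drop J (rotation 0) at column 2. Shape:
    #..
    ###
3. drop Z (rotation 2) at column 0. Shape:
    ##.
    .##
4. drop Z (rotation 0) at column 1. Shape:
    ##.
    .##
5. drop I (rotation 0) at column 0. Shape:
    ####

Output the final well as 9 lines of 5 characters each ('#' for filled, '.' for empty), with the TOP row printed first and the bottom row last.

Drop 1: J rot1 at col 2 lands with bottom-row=0; cleared 0 line(s) (total 0); column heights now [0 0 3 3 0], max=3
Drop 2: J rot0 at col 2 lands with bottom-row=3; cleared 0 line(s) (total 0); column heights now [0 0 5 4 4], max=5
Drop 3: Z rot2 at col 0 lands with bottom-row=5; cleared 0 line(s) (total 0); column heights now [7 7 6 4 4], max=7
Drop 4: Z rot0 at col 1 lands with bottom-row=6; cleared 0 line(s) (total 0); column heights now [7 8 8 7 4], max=8
Drop 5: I rot0 at col 0 lands with bottom-row=8; cleared 0 line(s) (total 0); column heights now [9 9 9 9 4], max=9

Answer: ####.
.##..
####.
.##..
..#..
..###
..##.
..#..
..#..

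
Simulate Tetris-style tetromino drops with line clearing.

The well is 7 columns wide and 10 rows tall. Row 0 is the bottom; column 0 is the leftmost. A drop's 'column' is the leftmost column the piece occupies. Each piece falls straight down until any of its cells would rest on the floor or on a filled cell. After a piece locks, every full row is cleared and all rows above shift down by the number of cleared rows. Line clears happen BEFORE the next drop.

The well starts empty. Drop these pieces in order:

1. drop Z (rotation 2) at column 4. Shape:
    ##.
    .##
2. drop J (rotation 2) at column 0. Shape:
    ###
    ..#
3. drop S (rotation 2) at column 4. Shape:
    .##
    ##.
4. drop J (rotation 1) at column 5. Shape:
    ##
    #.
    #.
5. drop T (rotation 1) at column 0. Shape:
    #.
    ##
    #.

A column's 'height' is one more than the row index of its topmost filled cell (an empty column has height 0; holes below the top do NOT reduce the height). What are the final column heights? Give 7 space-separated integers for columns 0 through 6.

Drop 1: Z rot2 at col 4 lands with bottom-row=0; cleared 0 line(s) (total 0); column heights now [0 0 0 0 2 2 1], max=2
Drop 2: J rot2 at col 0 lands with bottom-row=0; cleared 0 line(s) (total 0); column heights now [2 2 2 0 2 2 1], max=2
Drop 3: S rot2 at col 4 lands with bottom-row=2; cleared 0 line(s) (total 0); column heights now [2 2 2 0 3 4 4], max=4
Drop 4: J rot1 at col 5 lands with bottom-row=4; cleared 0 line(s) (total 0); column heights now [2 2 2 0 3 7 7], max=7
Drop 5: T rot1 at col 0 lands with bottom-row=2; cleared 0 line(s) (total 0); column heights now [5 4 2 0 3 7 7], max=7

Answer: 5 4 2 0 3 7 7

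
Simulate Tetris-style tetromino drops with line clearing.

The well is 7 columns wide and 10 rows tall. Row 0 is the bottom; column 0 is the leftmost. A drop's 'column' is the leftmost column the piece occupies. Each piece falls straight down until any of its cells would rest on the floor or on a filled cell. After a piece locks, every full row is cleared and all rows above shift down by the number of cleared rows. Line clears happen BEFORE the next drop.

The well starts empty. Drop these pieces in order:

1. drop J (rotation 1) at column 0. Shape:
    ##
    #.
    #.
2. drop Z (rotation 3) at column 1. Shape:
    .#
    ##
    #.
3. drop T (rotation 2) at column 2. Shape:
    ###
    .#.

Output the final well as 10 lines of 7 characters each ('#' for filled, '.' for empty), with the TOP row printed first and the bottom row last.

Drop 1: J rot1 at col 0 lands with bottom-row=0; cleared 0 line(s) (total 0); column heights now [3 3 0 0 0 0 0], max=3
Drop 2: Z rot3 at col 1 lands with bottom-row=3; cleared 0 line(s) (total 0); column heights now [3 5 6 0 0 0 0], max=6
Drop 3: T rot2 at col 2 lands with bottom-row=5; cleared 0 line(s) (total 0); column heights now [3 5 7 7 7 0 0], max=7

Answer: .......
.......
.......
..###..
..##...
.##....
.#.....
##.....
#......
#......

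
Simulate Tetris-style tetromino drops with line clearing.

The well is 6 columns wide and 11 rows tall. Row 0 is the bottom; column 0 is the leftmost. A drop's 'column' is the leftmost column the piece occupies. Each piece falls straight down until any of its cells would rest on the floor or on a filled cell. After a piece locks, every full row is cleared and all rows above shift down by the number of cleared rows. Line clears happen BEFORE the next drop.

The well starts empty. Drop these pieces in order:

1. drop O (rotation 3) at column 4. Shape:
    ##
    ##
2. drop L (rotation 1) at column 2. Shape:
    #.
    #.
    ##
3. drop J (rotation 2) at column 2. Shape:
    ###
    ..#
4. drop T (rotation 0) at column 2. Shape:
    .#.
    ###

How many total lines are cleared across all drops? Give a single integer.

Answer: 0

Derivation:
Drop 1: O rot3 at col 4 lands with bottom-row=0; cleared 0 line(s) (total 0); column heights now [0 0 0 0 2 2], max=2
Drop 2: L rot1 at col 2 lands with bottom-row=0; cleared 0 line(s) (total 0); column heights now [0 0 3 1 2 2], max=3
Drop 3: J rot2 at col 2 lands with bottom-row=2; cleared 0 line(s) (total 0); column heights now [0 0 4 4 4 2], max=4
Drop 4: T rot0 at col 2 lands with bottom-row=4; cleared 0 line(s) (total 0); column heights now [0 0 5 6 5 2], max=6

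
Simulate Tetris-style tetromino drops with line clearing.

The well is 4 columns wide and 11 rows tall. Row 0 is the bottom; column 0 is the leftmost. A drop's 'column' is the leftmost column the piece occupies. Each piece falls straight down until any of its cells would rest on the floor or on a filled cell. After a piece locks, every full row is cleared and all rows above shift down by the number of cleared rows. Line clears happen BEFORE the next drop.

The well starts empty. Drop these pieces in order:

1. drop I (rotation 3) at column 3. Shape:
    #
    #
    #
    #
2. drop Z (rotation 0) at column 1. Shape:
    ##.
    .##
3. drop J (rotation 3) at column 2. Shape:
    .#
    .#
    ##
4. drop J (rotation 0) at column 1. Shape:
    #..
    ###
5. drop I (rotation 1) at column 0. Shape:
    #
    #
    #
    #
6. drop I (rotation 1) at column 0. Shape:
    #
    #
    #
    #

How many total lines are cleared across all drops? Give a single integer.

Drop 1: I rot3 at col 3 lands with bottom-row=0; cleared 0 line(s) (total 0); column heights now [0 0 0 4], max=4
Drop 2: Z rot0 at col 1 lands with bottom-row=4; cleared 0 line(s) (total 0); column heights now [0 6 6 5], max=6
Drop 3: J rot3 at col 2 lands with bottom-row=6; cleared 0 line(s) (total 0); column heights now [0 6 7 9], max=9
Drop 4: J rot0 at col 1 lands with bottom-row=9; cleared 0 line(s) (total 0); column heights now [0 11 10 10], max=11
Drop 5: I rot1 at col 0 lands with bottom-row=0; cleared 0 line(s) (total 0); column heights now [4 11 10 10], max=11
Drop 6: I rot1 at col 0 lands with bottom-row=4; cleared 0 line(s) (total 0); column heights now [8 11 10 10], max=11

Answer: 0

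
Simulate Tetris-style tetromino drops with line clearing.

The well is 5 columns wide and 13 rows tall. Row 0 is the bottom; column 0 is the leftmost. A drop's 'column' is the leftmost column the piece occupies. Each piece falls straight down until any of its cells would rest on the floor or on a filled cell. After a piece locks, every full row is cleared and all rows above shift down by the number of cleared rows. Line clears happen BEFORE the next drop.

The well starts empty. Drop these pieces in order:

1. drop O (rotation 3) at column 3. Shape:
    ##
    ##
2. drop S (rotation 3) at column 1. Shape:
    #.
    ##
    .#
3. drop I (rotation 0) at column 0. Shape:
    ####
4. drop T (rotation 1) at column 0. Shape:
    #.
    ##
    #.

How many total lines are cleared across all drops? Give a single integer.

Drop 1: O rot3 at col 3 lands with bottom-row=0; cleared 0 line(s) (total 0); column heights now [0 0 0 2 2], max=2
Drop 2: S rot3 at col 1 lands with bottom-row=0; cleared 0 line(s) (total 0); column heights now [0 3 2 2 2], max=3
Drop 3: I rot0 at col 0 lands with bottom-row=3; cleared 0 line(s) (total 0); column heights now [4 4 4 4 2], max=4
Drop 4: T rot1 at col 0 lands with bottom-row=4; cleared 0 line(s) (total 0); column heights now [7 6 4 4 2], max=7

Answer: 0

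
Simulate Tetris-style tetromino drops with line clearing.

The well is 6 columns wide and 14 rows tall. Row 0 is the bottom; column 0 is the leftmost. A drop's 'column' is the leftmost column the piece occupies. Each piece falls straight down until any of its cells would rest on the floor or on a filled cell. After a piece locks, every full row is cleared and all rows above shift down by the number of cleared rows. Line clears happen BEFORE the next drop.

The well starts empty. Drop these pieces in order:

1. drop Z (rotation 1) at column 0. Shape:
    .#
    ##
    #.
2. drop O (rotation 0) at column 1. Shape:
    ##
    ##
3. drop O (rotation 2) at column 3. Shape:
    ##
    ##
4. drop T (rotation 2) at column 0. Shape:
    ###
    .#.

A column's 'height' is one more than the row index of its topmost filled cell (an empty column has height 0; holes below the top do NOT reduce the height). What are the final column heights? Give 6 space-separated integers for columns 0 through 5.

Answer: 7 7 7 2 2 0

Derivation:
Drop 1: Z rot1 at col 0 lands with bottom-row=0; cleared 0 line(s) (total 0); column heights now [2 3 0 0 0 0], max=3
Drop 2: O rot0 at col 1 lands with bottom-row=3; cleared 0 line(s) (total 0); column heights now [2 5 5 0 0 0], max=5
Drop 3: O rot2 at col 3 lands with bottom-row=0; cleared 0 line(s) (total 0); column heights now [2 5 5 2 2 0], max=5
Drop 4: T rot2 at col 0 lands with bottom-row=5; cleared 0 line(s) (total 0); column heights now [7 7 7 2 2 0], max=7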